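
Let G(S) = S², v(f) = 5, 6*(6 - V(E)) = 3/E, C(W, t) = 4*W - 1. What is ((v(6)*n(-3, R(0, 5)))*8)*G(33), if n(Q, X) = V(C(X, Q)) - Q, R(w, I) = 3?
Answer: 390060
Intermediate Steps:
C(W, t) = -1 + 4*W
V(E) = 6 - 1/(2*E)
n(Q, X) = 6 - Q - 1/(2*(-1 + 4*X)) (n(Q, X) = (6 - 1/(2*(-1 + 4*X))) - Q = 6 - Q - 1/(2*(-1 + 4*X)))
((v(6)*n(-3, R(0, 5)))*8)*G(33) = ((5*(6 - 1*(-3) - 1/(2*(-1 + 4*3))))*8)*33² = ((5*(6 + 3 - 1/(2*(-1 + 12))))*8)*1089 = ((5*(6 + 3 - ½/11))*8)*1089 = ((5*(6 + 3 - ½*1/11))*8)*1089 = ((5*(6 + 3 - 1/22))*8)*1089 = ((5*(197/22))*8)*1089 = ((985/22)*8)*1089 = (3940/11)*1089 = 390060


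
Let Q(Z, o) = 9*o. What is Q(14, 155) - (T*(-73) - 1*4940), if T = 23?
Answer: 8014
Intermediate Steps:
Q(14, 155) - (T*(-73) - 1*4940) = 9*155 - (23*(-73) - 1*4940) = 1395 - (-1679 - 4940) = 1395 - 1*(-6619) = 1395 + 6619 = 8014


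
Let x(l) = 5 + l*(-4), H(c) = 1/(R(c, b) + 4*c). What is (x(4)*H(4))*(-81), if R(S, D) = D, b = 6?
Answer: 81/2 ≈ 40.500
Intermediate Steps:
H(c) = 1/(6 + 4*c)
x(l) = 5 - 4*l
(x(4)*H(4))*(-81) = ((5 - 4*4)*(1/(2*(3 + 2*4))))*(-81) = ((5 - 16)*(1/(2*(3 + 8))))*(-81) = -11/(2*11)*(-81) = -11*1/22*(-81) = -½*(-81) = 81/2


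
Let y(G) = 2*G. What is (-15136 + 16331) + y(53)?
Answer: 1301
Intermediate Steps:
(-15136 + 16331) + y(53) = (-15136 + 16331) + 2*53 = 1195 + 106 = 1301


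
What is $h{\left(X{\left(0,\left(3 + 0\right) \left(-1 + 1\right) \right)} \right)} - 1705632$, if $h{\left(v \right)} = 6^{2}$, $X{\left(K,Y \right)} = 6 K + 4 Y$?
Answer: $-1705596$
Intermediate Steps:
$X{\left(K,Y \right)} = 4 Y + 6 K$
$h{\left(v \right)} = 36$
$h{\left(X{\left(0,\left(3 + 0\right) \left(-1 + 1\right) \right)} \right)} - 1705632 = 36 - 1705632 = -1705596$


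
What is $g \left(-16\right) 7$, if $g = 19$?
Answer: $-2128$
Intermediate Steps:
$g \left(-16\right) 7 = 19 \left(-16\right) 7 = \left(-304\right) 7 = -2128$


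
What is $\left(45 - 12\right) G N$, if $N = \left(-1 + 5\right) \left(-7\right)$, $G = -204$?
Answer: $188496$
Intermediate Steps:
$N = -28$ ($N = 4 \left(-7\right) = -28$)
$\left(45 - 12\right) G N = \left(45 - 12\right) \left(-204\right) \left(-28\right) = 33 \left(-204\right) \left(-28\right) = \left(-6732\right) \left(-28\right) = 188496$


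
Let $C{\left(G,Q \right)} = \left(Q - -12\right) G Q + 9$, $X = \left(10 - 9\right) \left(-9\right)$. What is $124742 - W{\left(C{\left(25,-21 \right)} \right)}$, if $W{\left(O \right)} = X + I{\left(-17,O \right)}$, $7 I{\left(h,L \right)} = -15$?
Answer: $\frac{873272}{7} \approx 1.2475 \cdot 10^{5}$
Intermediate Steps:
$I{\left(h,L \right)} = - \frac{15}{7}$ ($I{\left(h,L \right)} = \frac{1}{7} \left(-15\right) = - \frac{15}{7}$)
$X = -9$ ($X = 1 \left(-9\right) = -9$)
$C{\left(G,Q \right)} = 9 + G Q \left(12 + Q\right)$ ($C{\left(G,Q \right)} = \left(Q + 12\right) G Q + 9 = \left(12 + Q\right) G Q + 9 = G \left(12 + Q\right) Q + 9 = G Q \left(12 + Q\right) + 9 = 9 + G Q \left(12 + Q\right)$)
$W{\left(O \right)} = - \frac{78}{7}$ ($W{\left(O \right)} = -9 - \frac{15}{7} = - \frac{78}{7}$)
$124742 - W{\left(C{\left(25,-21 \right)} \right)} = 124742 - - \frac{78}{7} = 124742 + \frac{78}{7} = \frac{873272}{7}$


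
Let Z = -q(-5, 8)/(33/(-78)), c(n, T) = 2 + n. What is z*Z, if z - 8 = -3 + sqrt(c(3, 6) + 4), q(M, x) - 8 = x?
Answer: 3328/11 ≈ 302.55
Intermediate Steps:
q(M, x) = 8 + x
Z = 416/11 (Z = -(8 + 8)/(33/(-78)) = -16/(33*(-1/78)) = -16/(-11/26) = -16*(-26)/11 = -1*(-416/11) = 416/11 ≈ 37.818)
z = 8 (z = 8 + (-3 + sqrt((2 + 3) + 4)) = 8 + (-3 + sqrt(5 + 4)) = 8 + (-3 + sqrt(9)) = 8 + (-3 + 3) = 8 + 0 = 8)
z*Z = 8*(416/11) = 3328/11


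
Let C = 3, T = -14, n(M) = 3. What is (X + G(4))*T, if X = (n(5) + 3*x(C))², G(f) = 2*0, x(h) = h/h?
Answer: -504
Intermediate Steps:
x(h) = 1
G(f) = 0
X = 36 (X = (3 + 3*1)² = (3 + 3)² = 6² = 36)
(X + G(4))*T = (36 + 0)*(-14) = 36*(-14) = -504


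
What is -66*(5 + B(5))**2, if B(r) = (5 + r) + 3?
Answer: -21384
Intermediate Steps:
B(r) = 8 + r
-66*(5 + B(5))**2 = -66*(5 + (8 + 5))**2 = -66*(5 + 13)**2 = -66*18**2 = -66*324 = -21384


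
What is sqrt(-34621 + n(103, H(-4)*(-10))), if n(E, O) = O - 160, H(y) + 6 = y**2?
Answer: I*sqrt(34881) ≈ 186.76*I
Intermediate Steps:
H(y) = -6 + y**2
n(E, O) = -160 + O
sqrt(-34621 + n(103, H(-4)*(-10))) = sqrt(-34621 + (-160 + (-6 + (-4)**2)*(-10))) = sqrt(-34621 + (-160 + (-6 + 16)*(-10))) = sqrt(-34621 + (-160 + 10*(-10))) = sqrt(-34621 + (-160 - 100)) = sqrt(-34621 - 260) = sqrt(-34881) = I*sqrt(34881)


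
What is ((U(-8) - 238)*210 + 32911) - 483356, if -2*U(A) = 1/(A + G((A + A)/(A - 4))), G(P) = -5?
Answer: -6505420/13 ≈ -5.0042e+5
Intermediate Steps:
U(A) = -1/(2*(-5 + A)) (U(A) = -1/(2*(A - 5)) = -1/(2*(-5 + A)))
((U(-8) - 238)*210 + 32911) - 483356 = ((-1/(-10 + 2*(-8)) - 238)*210 + 32911) - 483356 = ((-1/(-10 - 16) - 238)*210 + 32911) - 483356 = ((-1/(-26) - 238)*210 + 32911) - 483356 = ((-1*(-1/26) - 238)*210 + 32911) - 483356 = ((1/26 - 238)*210 + 32911) - 483356 = (-6187/26*210 + 32911) - 483356 = (-649635/13 + 32911) - 483356 = -221792/13 - 483356 = -6505420/13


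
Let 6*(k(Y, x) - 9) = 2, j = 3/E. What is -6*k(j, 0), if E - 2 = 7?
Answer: -56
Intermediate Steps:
E = 9 (E = 2 + 7 = 9)
j = ⅓ (j = 3/9 = 3*(⅑) = ⅓ ≈ 0.33333)
k(Y, x) = 28/3 (k(Y, x) = 9 + (⅙)*2 = 9 + ⅓ = 28/3)
-6*k(j, 0) = -6*28/3 = -56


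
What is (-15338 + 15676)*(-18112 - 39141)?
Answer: -19351514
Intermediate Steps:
(-15338 + 15676)*(-18112 - 39141) = 338*(-57253) = -19351514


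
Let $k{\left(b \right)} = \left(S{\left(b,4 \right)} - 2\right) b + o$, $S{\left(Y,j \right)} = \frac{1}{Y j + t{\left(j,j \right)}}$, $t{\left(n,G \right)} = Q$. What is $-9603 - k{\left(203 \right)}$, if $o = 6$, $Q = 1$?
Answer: $- \frac{7482242}{813} \approx -9203.3$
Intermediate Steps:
$t{\left(n,G \right)} = 1$
$S{\left(Y,j \right)} = \frac{1}{1 + Y j}$ ($S{\left(Y,j \right)} = \frac{1}{Y j + 1} = \frac{1}{1 + Y j}$)
$k{\left(b \right)} = 6 + b \left(-2 + \frac{1}{1 + 4 b}\right)$ ($k{\left(b \right)} = \left(\frac{1}{1 + b 4} - 2\right) b + 6 = \left(\frac{1}{1 + 4 b} - 2\right) b + 6 = \left(-2 + \frac{1}{1 + 4 b}\right) b + 6 = b \left(-2 + \frac{1}{1 + 4 b}\right) + 6 = 6 + b \left(-2 + \frac{1}{1 + 4 b}\right)$)
$-9603 - k{\left(203 \right)} = -9603 - \frac{6 - 8 \cdot 203^{2} + 23 \cdot 203}{1 + 4 \cdot 203} = -9603 - \frac{6 - 329672 + 4669}{1 + 812} = -9603 - \frac{6 - 329672 + 4669}{813} = -9603 - \frac{1}{813} \left(-324997\right) = -9603 - - \frac{324997}{813} = -9603 + \frac{324997}{813} = - \frac{7482242}{813}$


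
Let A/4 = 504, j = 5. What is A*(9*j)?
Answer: 90720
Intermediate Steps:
A = 2016 (A = 4*504 = 2016)
A*(9*j) = 2016*(9*5) = 2016*45 = 90720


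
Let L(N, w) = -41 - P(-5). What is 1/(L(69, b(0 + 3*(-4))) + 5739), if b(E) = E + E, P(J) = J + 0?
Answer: 1/5703 ≈ 0.00017535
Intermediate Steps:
P(J) = J
b(E) = 2*E
L(N, w) = -36 (L(N, w) = -41 - 1*(-5) = -41 + 5 = -36)
1/(L(69, b(0 + 3*(-4))) + 5739) = 1/(-36 + 5739) = 1/5703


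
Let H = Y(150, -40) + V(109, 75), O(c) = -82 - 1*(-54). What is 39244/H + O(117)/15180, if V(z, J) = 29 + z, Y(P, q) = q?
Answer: 74465147/185955 ≈ 400.45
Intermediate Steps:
O(c) = -28 (O(c) = -82 + 54 = -28)
H = 98 (H = -40 + (29 + 109) = -40 + 138 = 98)
39244/H + O(117)/15180 = 39244/98 - 28/15180 = 39244*(1/98) - 28*1/15180 = 19622/49 - 7/3795 = 74465147/185955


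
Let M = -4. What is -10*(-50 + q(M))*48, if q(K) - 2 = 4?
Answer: 21120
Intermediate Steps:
q(K) = 6 (q(K) = 2 + 4 = 6)
-10*(-50 + q(M))*48 = -10*(-50 + 6)*48 = -(-440)*48 = -10*(-2112) = 21120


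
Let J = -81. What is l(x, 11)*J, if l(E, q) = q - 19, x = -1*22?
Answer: 648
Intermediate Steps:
x = -22
l(E, q) = -19 + q
l(x, 11)*J = (-19 + 11)*(-81) = -8*(-81) = 648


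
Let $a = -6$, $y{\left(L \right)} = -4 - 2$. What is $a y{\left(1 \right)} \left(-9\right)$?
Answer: $-324$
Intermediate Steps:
$y{\left(L \right)} = -6$
$a y{\left(1 \right)} \left(-9\right) = \left(-6\right) \left(-6\right) \left(-9\right) = 36 \left(-9\right) = -324$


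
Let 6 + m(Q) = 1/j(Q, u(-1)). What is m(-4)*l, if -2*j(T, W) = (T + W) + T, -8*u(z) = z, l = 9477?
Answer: -381186/7 ≈ -54455.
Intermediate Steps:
u(z) = -z/8
j(T, W) = -T - W/2 (j(T, W) = -((T + W) + T)/2 = -(W + 2*T)/2 = -T - W/2)
m(Q) = -6 + 1/(-1/16 - Q) (m(Q) = -6 + 1/(-Q - (-1)*(-1)/16) = -6 + 1/(-Q - ½*⅛) = -6 + 1/(-Q - 1/16) = -6 + 1/(-1/16 - Q))
m(-4)*l = (2*(-11 - 48*(-4))/(1 + 16*(-4)))*9477 = (2*(-11 + 192)/(1 - 64))*9477 = (2*181/(-63))*9477 = (2*(-1/63)*181)*9477 = -362/63*9477 = -381186/7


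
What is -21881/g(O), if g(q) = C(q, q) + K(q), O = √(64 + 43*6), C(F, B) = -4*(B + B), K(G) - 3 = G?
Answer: 65643/15769 + 153167*√322/15769 ≈ 178.46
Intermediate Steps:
K(G) = 3 + G
C(F, B) = -8*B
O = √322 (O = √(64 + 258) = √322 ≈ 17.944)
g(q) = 3 - 7*q (g(q) = -8*q + (3 + q) = 3 - 7*q)
-21881/g(O) = -21881/(3 - 7*√322)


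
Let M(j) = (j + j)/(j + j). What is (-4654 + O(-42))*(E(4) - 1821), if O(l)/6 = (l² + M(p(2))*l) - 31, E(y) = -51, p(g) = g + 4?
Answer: -10281024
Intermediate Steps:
p(g) = 4 + g
M(j) = 1 (M(j) = (2*j)/((2*j)) = (2*j)*(1/(2*j)) = 1)
O(l) = -186 + 6*l + 6*l² (O(l) = 6*((l² + 1*l) - 31) = 6*((l² + l) - 31) = 6*((l + l²) - 31) = 6*(-31 + l + l²) = -186 + 6*l + 6*l²)
(-4654 + O(-42))*(E(4) - 1821) = (-4654 + (-186 + 6*(-42) + 6*(-42)²))*(-51 - 1821) = (-4654 + (-186 - 252 + 6*1764))*(-1872) = (-4654 + (-186 - 252 + 10584))*(-1872) = (-4654 + 10146)*(-1872) = 5492*(-1872) = -10281024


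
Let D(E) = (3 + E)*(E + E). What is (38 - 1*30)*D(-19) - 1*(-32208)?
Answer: 37072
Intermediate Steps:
D(E) = 2*E*(3 + E) (D(E) = (3 + E)*(2*E) = 2*E*(3 + E))
(38 - 1*30)*D(-19) - 1*(-32208) = (38 - 1*30)*(2*(-19)*(3 - 19)) - 1*(-32208) = (38 - 30)*(2*(-19)*(-16)) + 32208 = 8*608 + 32208 = 4864 + 32208 = 37072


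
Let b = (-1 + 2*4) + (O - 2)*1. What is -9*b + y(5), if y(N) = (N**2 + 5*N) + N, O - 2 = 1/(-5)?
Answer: -31/5 ≈ -6.2000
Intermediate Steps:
O = 9/5 (O = 2 + 1/(-5) = 2 - 1/5 = 9/5 ≈ 1.8000)
y(N) = N**2 + 6*N
b = 34/5 (b = (-1 + 2*4) + (9/5 - 2)*1 = (-1 + 8) - 1/5*1 = 7 - 1/5 = 34/5 ≈ 6.8000)
-9*b + y(5) = -9*34/5 + 5*(6 + 5) = -306/5 + 5*11 = -306/5 + 55 = -31/5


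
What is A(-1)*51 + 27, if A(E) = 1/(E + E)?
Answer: 3/2 ≈ 1.5000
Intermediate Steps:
A(E) = 1/(2*E)
A(-1)*51 + 27 = ((½)/(-1))*51 + 27 = ((½)*(-1))*51 + 27 = -½*51 + 27 = -51/2 + 27 = 3/2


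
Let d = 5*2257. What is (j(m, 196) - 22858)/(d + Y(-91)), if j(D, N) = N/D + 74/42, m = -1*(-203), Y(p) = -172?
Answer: -13918861/6767817 ≈ -2.0566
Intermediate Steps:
m = 203
d = 11285
j(D, N) = 37/21 + N/D (j(D, N) = N/D + 74*(1/42) = N/D + 37/21 = 37/21 + N/D)
(j(m, 196) - 22858)/(d + Y(-91)) = ((37/21 + 196/203) - 22858)/(11285 - 172) = ((37/21 + 196*(1/203)) - 22858)/11113 = ((37/21 + 28/29) - 22858)*(1/11113) = (1661/609 - 22858)*(1/11113) = -13918861/609*1/11113 = -13918861/6767817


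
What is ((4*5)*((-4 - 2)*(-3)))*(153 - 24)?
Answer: 46440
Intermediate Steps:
((4*5)*((-4 - 2)*(-3)))*(153 - 24) = (20*(-6*(-3)))*129 = (20*18)*129 = 360*129 = 46440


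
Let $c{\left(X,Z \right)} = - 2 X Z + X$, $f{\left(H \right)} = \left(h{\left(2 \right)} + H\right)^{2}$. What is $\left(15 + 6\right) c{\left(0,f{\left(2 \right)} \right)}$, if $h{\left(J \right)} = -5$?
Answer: $0$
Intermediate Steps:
$f{\left(H \right)} = \left(-5 + H\right)^{2}$
$c{\left(X,Z \right)} = X - 2 X Z$ ($c{\left(X,Z \right)} = - 2 X Z + X = X - 2 X Z$)
$\left(15 + 6\right) c{\left(0,f{\left(2 \right)} \right)} = \left(15 + 6\right) 0 \left(1 - 2 \left(-5 + 2\right)^{2}\right) = 21 \cdot 0 \left(1 - 2 \left(-3\right)^{2}\right) = 21 \cdot 0 \left(1 - 18\right) = 21 \cdot 0 \left(-17\right) = 21 \cdot 0 = 0$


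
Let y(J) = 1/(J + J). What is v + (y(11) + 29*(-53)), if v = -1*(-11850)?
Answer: 226887/22 ≈ 10313.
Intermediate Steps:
y(J) = 1/(2*J)
v = 11850
v + (y(11) + 29*(-53)) = 11850 + ((1/2)/11 + 29*(-53)) = 11850 + ((1/2)*(1/11) - 1537) = 11850 + (1/22 - 1537) = 11850 - 33813/22 = 226887/22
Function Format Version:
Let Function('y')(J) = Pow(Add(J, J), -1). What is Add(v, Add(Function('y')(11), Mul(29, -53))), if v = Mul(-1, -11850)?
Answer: Rational(226887, 22) ≈ 10313.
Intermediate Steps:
Function('y')(J) = Mul(Rational(1, 2), Pow(J, -1)) (Function('y')(J) = Pow(Mul(2, J), -1) = Mul(Rational(1, 2), Pow(J, -1)))
v = 11850
Add(v, Add(Function('y')(11), Mul(29, -53))) = Add(11850, Add(Mul(Rational(1, 2), Pow(11, -1)), Mul(29, -53))) = Add(11850, Add(Mul(Rational(1, 2), Rational(1, 11)), -1537)) = Add(11850, Add(Rational(1, 22), -1537)) = Add(11850, Rational(-33813, 22)) = Rational(226887, 22)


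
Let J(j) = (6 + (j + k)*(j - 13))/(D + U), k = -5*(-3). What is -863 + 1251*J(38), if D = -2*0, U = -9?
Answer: -185872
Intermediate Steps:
k = 15
D = 0
J(j) = -2/3 - (-13 + j)*(15 + j)/9 (J(j) = (6 + (j + 15)*(j - 13))/(0 - 9) = (6 + (15 + j)*(-13 + j))/(-9) = (6 + (-13 + j)*(15 + j))*(-1/9) = -2/3 - (-13 + j)*(15 + j)/9)
-863 + 1251*J(38) = -863 + 1251*(21 - 2/9*38 - 1/9*38**2) = -863 + 1251*(21 - 76/9 - 1/9*1444) = -863 + 1251*(21 - 76/9 - 1444/9) = -863 + 1251*(-1331/9) = -863 - 185009 = -185872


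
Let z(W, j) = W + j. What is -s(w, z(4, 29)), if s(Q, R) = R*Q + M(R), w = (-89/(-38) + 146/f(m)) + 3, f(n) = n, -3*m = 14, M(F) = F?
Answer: 218955/266 ≈ 823.14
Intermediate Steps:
m = -14/3 (m = -1/3*14 = -14/3 ≈ -4.6667)
w = -6901/266 (w = (-89/(-38) + 146/(-14/3)) + 3 = (-89*(-1/38) + 146*(-3/14)) + 3 = (89/38 - 219/7) + 3 = -7699/266 + 3 = -6901/266 ≈ -25.944)
s(Q, R) = R + Q*R (s(Q, R) = R*Q + R = Q*R + R = R + Q*R)
-s(w, z(4, 29)) = -(4 + 29)*(1 - 6901/266) = -33*(-6635)/266 = -1*(-218955/266) = 218955/266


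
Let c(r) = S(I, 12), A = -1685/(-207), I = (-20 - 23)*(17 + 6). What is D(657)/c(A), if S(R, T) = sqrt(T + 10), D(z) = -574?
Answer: -287*sqrt(22)/11 ≈ -122.38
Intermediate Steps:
I = -989 (I = -43*23 = -989)
S(R, T) = sqrt(10 + T)
A = 1685/207 (A = -1685*(-1/207) = 1685/207 ≈ 8.1401)
c(r) = sqrt(22) (c(r) = sqrt(10 + 12) = sqrt(22))
D(657)/c(A) = -574*sqrt(22)/22 = -287*sqrt(22)/11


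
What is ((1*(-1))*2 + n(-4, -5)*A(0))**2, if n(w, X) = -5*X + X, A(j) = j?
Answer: 4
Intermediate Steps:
n(w, X) = -4*X
((1*(-1))*2 + n(-4, -5)*A(0))**2 = ((1*(-1))*2 - 4*(-5)*0)**2 = (-1*2 + 20*0)**2 = (-2 + 0)**2 = (-2)**2 = 4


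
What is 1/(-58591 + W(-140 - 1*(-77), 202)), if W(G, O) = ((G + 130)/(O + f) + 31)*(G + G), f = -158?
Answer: -22/1379155 ≈ -1.5952e-5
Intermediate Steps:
W(G, O) = 2*G*(31 + (130 + G)/(-158 + O)) (W(G, O) = ((G + 130)/(O - 158) + 31)*(G + G) = ((130 + G)/(-158 + O) + 31)*(2*G) = (31 + (130 + G)/(-158 + O))*(2*G) = 2*G*(31 + (130 + G)/(-158 + O)))
1/(-58591 + W(-140 - 1*(-77), 202)) = 1/(-58591 + 2*(-140 - 1*(-77))*(-4768 + (-140 - 1*(-77)) + 31*202)/(-158 + 202)) = 1/(-58591 + 2*(-140 + 77)*(-4768 + (-140 + 77) + 6262)/44) = 1/(-58591 + 2*(-63)*(1/44)*(-4768 - 63 + 6262)) = 1/(-58591 + 2*(-63)*(1/44)*1431) = 1/(-58591 - 90153/22) = 1/(-1379155/22) = -22/1379155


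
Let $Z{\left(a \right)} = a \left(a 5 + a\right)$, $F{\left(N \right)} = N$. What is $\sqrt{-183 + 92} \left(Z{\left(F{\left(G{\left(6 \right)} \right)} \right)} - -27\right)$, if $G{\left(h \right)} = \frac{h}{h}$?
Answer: $33 i \sqrt{91} \approx 314.8 i$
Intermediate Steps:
$G{\left(h \right)} = 1$
$Z{\left(a \right)} = 6 a^{2}$ ($Z{\left(a \right)} = a \left(5 a + a\right) = a 6 a = 6 a^{2}$)
$\sqrt{-183 + 92} \left(Z{\left(F{\left(G{\left(6 \right)} \right)} \right)} - -27\right) = \sqrt{-183 + 92} \left(6 \cdot 1^{2} - -27\right) = \sqrt{-91} \left(6 \cdot 1 + 27\right) = i \sqrt{91} \left(6 + 27\right) = i \sqrt{91} \cdot 33 = 33 i \sqrt{91}$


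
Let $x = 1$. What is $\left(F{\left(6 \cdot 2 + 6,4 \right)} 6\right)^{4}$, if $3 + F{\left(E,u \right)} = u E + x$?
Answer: $31116960000$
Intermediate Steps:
$F{\left(E,u \right)} = -2 + E u$ ($F{\left(E,u \right)} = -3 + \left(u E + 1\right) = -3 + \left(E u + 1\right) = -3 + \left(1 + E u\right) = -2 + E u$)
$\left(F{\left(6 \cdot 2 + 6,4 \right)} 6\right)^{4} = \left(\left(-2 + \left(6 \cdot 2 + 6\right) 4\right) 6\right)^{4} = \left(\left(-2 + \left(12 + 6\right) 4\right) 6\right)^{4} = \left(\left(-2 + 18 \cdot 4\right) 6\right)^{4} = \left(\left(-2 + 72\right) 6\right)^{4} = \left(70 \cdot 6\right)^{4} = 420^{4} = 31116960000$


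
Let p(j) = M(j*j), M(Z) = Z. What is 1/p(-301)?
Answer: 1/90601 ≈ 1.1037e-5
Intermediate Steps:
p(j) = j² (p(j) = j*j = j²)
1/p(-301) = 1/((-301)²) = 1/90601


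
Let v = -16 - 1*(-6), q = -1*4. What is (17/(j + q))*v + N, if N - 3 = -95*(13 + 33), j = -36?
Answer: -17451/4 ≈ -4362.8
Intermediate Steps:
q = -4
v = -10 (v = -16 + 6 = -10)
N = -4367 (N = 3 - 95*(13 + 33) = 3 - 95*46 = 3 - 4370 = -4367)
(17/(j + q))*v + N = (17/(-36 - 4))*(-10) - 4367 = (17/(-40))*(-10) - 4367 = (17*(-1/40))*(-10) - 4367 = -17/40*(-10) - 4367 = 17/4 - 4367 = -17451/4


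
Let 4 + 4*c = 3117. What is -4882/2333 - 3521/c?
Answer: -48055638/7262629 ≈ -6.6168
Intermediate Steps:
c = 3113/4 (c = -1 + (¼)*3117 = -1 + 3117/4 = 3113/4 ≈ 778.25)
-4882/2333 - 3521/c = -4882/2333 - 3521/3113/4 = -4882*1/2333 - 3521*4/3113 = -4882/2333 - 14084/3113 = -48055638/7262629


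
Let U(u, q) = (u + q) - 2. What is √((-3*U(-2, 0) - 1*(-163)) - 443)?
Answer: 2*I*√67 ≈ 16.371*I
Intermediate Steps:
U(u, q) = -2 + q + u (U(u, q) = (q + u) - 2 = -2 + q + u)
√((-3*U(-2, 0) - 1*(-163)) - 443) = √((-3*(-2 + 0 - 2) - 1*(-163)) - 443) = √((-3*(-4) + 163) - 443) = √((12 + 163) - 443) = √(175 - 443) = √(-268) = 2*I*√67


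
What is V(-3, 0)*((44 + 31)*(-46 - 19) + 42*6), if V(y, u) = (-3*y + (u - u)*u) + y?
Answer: -27738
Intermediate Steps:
V(y, u) = -2*y (V(y, u) = (-3*y + 0*u) + y = (-3*y + 0) + y = -3*y + y = -2*y)
V(-3, 0)*((44 + 31)*(-46 - 19) + 42*6) = (-2*(-3))*((44 + 31)*(-46 - 19) + 42*6) = 6*(75*(-65) + 252) = 6*(-4875 + 252) = 6*(-4623) = -27738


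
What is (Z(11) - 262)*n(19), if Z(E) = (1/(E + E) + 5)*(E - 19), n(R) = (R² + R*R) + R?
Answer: -2464566/11 ≈ -2.2405e+5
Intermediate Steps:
n(R) = R + 2*R² (n(R) = (R² + R²) + R = 2*R² + R = R + 2*R²)
Z(E) = (-19 + E)*(5 + 1/(2*E)) (Z(E) = (1/(2*E) + 5)*(-19 + E) = (5 + 1/(2*E))*(-19 + E) = (-19 + E)*(5 + 1/(2*E)))
(Z(11) - 262)*n(19) = ((½)*(-19 + 11*(-189 + 10*11))/11 - 262)*(19*(1 + 2*19)) = ((½)*(1/11)*(-19 + 11*(-189 + 110)) - 262)*(19*(1 + 38)) = ((½)*(1/11)*(-19 + 11*(-79)) - 262)*(19*39) = ((½)*(1/11)*(-19 - 869) - 262)*741 = ((½)*(1/11)*(-888) - 262)*741 = (-444/11 - 262)*741 = -3326/11*741 = -2464566/11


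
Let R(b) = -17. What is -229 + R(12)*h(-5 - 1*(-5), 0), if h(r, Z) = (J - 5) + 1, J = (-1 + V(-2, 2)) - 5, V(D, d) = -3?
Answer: -8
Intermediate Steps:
J = -9 (J = (-1 - 3) - 5 = -4 - 5 = -9)
h(r, Z) = -13 (h(r, Z) = (-9 - 5) + 1 = -14 + 1 = -13)
-229 + R(12)*h(-5 - 1*(-5), 0) = -229 - 17*(-13) = -229 + 221 = -8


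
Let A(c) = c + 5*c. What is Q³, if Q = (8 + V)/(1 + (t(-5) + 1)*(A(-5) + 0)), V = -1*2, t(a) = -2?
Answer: 216/29791 ≈ 0.0072505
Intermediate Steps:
A(c) = 6*c
V = -2
Q = 6/31 (Q = (8 - 2)/(1 + (-2 + 1)*(6*(-5) + 0)) = 6/(1 - (-30 + 0)) = 6/(1 - 1*(-30)) = 6/(1 + 30) = 6/31 ≈ 0.19355)
Q³ = (6/31)³ = 216/29791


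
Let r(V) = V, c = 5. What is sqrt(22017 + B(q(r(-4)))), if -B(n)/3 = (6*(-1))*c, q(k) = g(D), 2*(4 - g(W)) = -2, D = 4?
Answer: sqrt(22107) ≈ 148.68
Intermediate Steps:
g(W) = 5 (g(W) = 4 - 1/2*(-2) = 4 + 1 = 5)
q(k) = 5
B(n) = 90 (B(n) = -3*6*(-1)*5 = -(-18)*5 = -3*(-30) = 90)
sqrt(22017 + B(q(r(-4)))) = sqrt(22017 + 90) = sqrt(22107)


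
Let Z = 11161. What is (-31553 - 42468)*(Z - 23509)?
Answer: 914011308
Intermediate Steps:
(-31553 - 42468)*(Z - 23509) = (-31553 - 42468)*(11161 - 23509) = -74021*(-12348) = 914011308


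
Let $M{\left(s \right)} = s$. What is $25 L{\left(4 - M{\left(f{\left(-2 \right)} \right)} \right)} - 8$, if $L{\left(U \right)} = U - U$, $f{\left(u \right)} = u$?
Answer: $-8$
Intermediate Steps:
$L{\left(U \right)} = 0$
$25 L{\left(4 - M{\left(f{\left(-2 \right)} \right)} \right)} - 8 = 25 \cdot 0 - 8 = 0 - 8 = -8$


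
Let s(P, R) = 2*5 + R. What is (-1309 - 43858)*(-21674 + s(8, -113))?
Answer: 983601759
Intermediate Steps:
s(P, R) = 10 + R
(-1309 - 43858)*(-21674 + s(8, -113)) = (-1309 - 43858)*(-21674 + (10 - 113)) = -45167*(-21674 - 103) = -45167*(-21777) = 983601759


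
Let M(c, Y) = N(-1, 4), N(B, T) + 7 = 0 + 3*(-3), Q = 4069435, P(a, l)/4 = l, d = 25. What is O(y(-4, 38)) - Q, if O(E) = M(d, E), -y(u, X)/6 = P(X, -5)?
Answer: -4069451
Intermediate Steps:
P(a, l) = 4*l
N(B, T) = -16 (N(B, T) = -7 + (0 + 3*(-3)) = -7 + (0 - 9) = -7 - 9 = -16)
M(c, Y) = -16
y(u, X) = 120 (y(u, X) = -24*(-5) = -6*(-20) = 120)
O(E) = -16
O(y(-4, 38)) - Q = -16 - 1*4069435 = -16 - 4069435 = -4069451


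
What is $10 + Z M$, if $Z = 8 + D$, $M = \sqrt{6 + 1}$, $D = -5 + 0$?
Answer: $10 + 3 \sqrt{7} \approx 17.937$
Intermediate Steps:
$D = -5$
$M = \sqrt{7} \approx 2.6458$
$Z = 3$ ($Z = 8 - 5 = 3$)
$10 + Z M = 10 + 3 \sqrt{7}$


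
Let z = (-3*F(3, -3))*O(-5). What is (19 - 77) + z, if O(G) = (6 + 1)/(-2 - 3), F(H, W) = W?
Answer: -353/5 ≈ -70.600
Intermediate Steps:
O(G) = -7/5 (O(G) = 7/(-5) = 7*(-⅕) = -7/5)
z = -63/5 (z = -3*(-3)*(-7/5) = 9*(-7/5) = -63/5 ≈ -12.600)
(19 - 77) + z = (19 - 77) - 63/5 = -58 - 63/5 = -353/5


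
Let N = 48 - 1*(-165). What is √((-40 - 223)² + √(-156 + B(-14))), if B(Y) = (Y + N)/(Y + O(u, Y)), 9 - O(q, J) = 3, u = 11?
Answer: √(276676 + I*√2894)/2 ≈ 263.0 + 0.025568*I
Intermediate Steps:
O(q, J) = 6 (O(q, J) = 9 - 1*3 = 9 - 3 = 6)
N = 213 (N = 48 + 165 = 213)
B(Y) = (213 + Y)/(6 + Y) (B(Y) = (Y + 213)/(Y + 6) = (213 + Y)/(6 + Y))
√((-40 - 223)² + √(-156 + B(-14))) = √((-40 - 223)² + √(-156 + (213 - 14)/(6 - 14))) = √((-263)² + √(-156 + 199/(-8))) = √(69169 + √(-156 - ⅛*199)) = √(69169 + √(-156 - 199/8)) = √(69169 + √(-1447/8)) = √(69169 + I*√2894/4)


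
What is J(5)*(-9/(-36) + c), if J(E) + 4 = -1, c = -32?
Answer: 635/4 ≈ 158.75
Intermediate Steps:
J(E) = -5 (J(E) = -4 - 1 = -5)
J(5)*(-9/(-36) + c) = -5*(-9/(-36) - 32) = -5*(-9*(-1/36) - 32) = -5*(1/4 - 32) = -5*(-127/4) = 635/4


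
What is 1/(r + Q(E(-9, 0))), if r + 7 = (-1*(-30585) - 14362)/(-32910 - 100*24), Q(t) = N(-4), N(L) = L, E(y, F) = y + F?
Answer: -35310/404633 ≈ -0.087264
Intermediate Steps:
E(y, F) = F + y
Q(t) = -4
r = -263393/35310 (r = -7 + (-1*(-30585) - 14362)/(-32910 - 100*24) = -7 + (30585 - 14362)/(-32910 - 2400) = -7 + 16223/(-35310) = -7 + 16223*(-1/35310) = -7 - 16223/35310 = -263393/35310 ≈ -7.4594)
1/(r + Q(E(-9, 0))) = 1/(-263393/35310 - 4) = 1/(-404633/35310) = -35310/404633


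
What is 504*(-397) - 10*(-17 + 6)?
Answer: -199978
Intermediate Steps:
504*(-397) - 10*(-17 + 6) = -200088 - 10*(-11) = -200088 + 110 = -199978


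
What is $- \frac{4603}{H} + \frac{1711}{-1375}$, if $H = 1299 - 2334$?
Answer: $\frac{911648}{284625} \approx 3.203$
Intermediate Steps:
$H = -1035$ ($H = 1299 - 2334 = -1035$)
$- \frac{4603}{H} + \frac{1711}{-1375} = - \frac{4603}{-1035} + \frac{1711}{-1375} = \left(-4603\right) \left(- \frac{1}{1035}\right) + 1711 \left(- \frac{1}{1375}\right) = \frac{4603}{1035} - \frac{1711}{1375} = \frac{911648}{284625}$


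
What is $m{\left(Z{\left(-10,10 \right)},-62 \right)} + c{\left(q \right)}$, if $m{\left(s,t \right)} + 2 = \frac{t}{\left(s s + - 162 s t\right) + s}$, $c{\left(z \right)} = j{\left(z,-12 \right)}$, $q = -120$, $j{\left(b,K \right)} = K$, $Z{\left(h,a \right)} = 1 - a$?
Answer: $- \frac{632237}{45162} \approx -13.999$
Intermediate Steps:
$c{\left(z \right)} = -12$
$m{\left(s,t \right)} = -2 + \frac{t}{s + s^{2} - 162 s t}$ ($m{\left(s,t \right)} = -2 + \frac{t}{\left(s s + - 162 s t\right) + s} = -2 + \frac{t}{\left(s^{2} - 162 s t\right) + s} = -2 + \frac{t}{s + s^{2} - 162 s t}$)
$m{\left(Z{\left(-10,10 \right)},-62 \right)} + c{\left(q \right)} = \frac{-62 - 2 \left(1 - 10\right) - 2 \left(1 - 10\right)^{2} + 324 \left(1 - 10\right) \left(-62\right)}{\left(1 - 10\right) \left(1 + \left(1 - 10\right) - -10044\right)} - 12 = \frac{-62 - 2 \left(1 - 10\right) - 2 \left(1 - 10\right)^{2} + 324 \left(1 - 10\right) \left(-62\right)}{\left(1 - 10\right) \left(1 + \left(1 - 10\right) + 10044\right)} - 12 = \frac{-62 - -18 - 2 \left(-9\right)^{2} + 324 \left(-9\right) \left(-62\right)}{\left(-9\right) \left(1 - 9 + 10044\right)} - 12 = - \frac{-62 + 18 - 162 + 180792}{9 \cdot 10036} - 12 = \left(- \frac{1}{9}\right) \frac{1}{10036} \left(-62 + 18 - 162 + 180792\right) - 12 = \left(- \frac{1}{9}\right) \frac{1}{10036} \cdot 180586 - 12 = - \frac{90293}{45162} - 12 = - \frac{632237}{45162}$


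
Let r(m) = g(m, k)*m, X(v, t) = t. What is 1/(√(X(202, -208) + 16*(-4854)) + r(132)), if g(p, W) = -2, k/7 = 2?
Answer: -33/18446 - I*√4867/36892 ≈ -0.001789 - 0.001891*I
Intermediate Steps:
k = 14 (k = 7*2 = 14)
r(m) = -2*m
1/(√(X(202, -208) + 16*(-4854)) + r(132)) = 1/(√(-208 + 16*(-4854)) - 2*132) = 1/(√(-208 - 77664) - 264) = 1/(√(-77872) - 264) = 1/(4*I*√4867 - 264) = 1/(-264 + 4*I*√4867)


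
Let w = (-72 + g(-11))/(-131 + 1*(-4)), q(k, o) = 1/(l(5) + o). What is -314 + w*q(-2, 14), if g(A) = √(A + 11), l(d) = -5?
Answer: -42382/135 ≈ -313.94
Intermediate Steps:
g(A) = √(11 + A)
q(k, o) = 1/(-5 + o)
w = 8/15 (w = (-72 + √(11 - 11))/(-131 + 1*(-4)) = (-72 + √0)/(-131 - 4) = (-72 + 0)/(-135) = -72*(-1/135) = 8/15 ≈ 0.53333)
-314 + w*q(-2, 14) = -314 + 8/(15*(-5 + 14)) = -314 + (8/15)/9 = -314 + (8/15)*(⅑) = -314 + 8/135 = -42382/135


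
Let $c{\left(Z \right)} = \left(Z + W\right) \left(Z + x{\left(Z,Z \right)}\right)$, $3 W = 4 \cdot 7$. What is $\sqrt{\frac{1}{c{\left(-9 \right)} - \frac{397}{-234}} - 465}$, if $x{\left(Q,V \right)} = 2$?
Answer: $\frac{i \sqrt{10358331}}{149} \approx 21.6 i$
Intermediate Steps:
$W = \frac{28}{3}$ ($W = \frac{4 \cdot 7}{3} = \frac{1}{3} \cdot 28 = \frac{28}{3} \approx 9.3333$)
$c{\left(Z \right)} = \left(2 + Z\right) \left(\frac{28}{3} + Z\right)$ ($c{\left(Z \right)} = \left(Z + \frac{28}{3}\right) \left(Z + 2\right) = \left(\frac{28}{3} + Z\right) \left(2 + Z\right) = \left(2 + Z\right) \left(\frac{28}{3} + Z\right)$)
$\sqrt{\frac{1}{c{\left(-9 \right)} - \frac{397}{-234}} - 465} = \sqrt{\frac{1}{\left(\frac{56}{3} + \left(-9\right)^{2} + \frac{34}{3} \left(-9\right)\right) - \frac{397}{-234}} - 465} = \sqrt{\frac{1}{\left(\frac{56}{3} + 81 - 102\right) - - \frac{397}{234}} - 465} = \sqrt{\frac{1}{- \frac{7}{3} + \frac{397}{234}} - 465} = \sqrt{\frac{1}{- \frac{149}{234}} - 465} = \sqrt{- \frac{234}{149} - 465} = \sqrt{- \frac{69519}{149}} = \frac{i \sqrt{10358331}}{149}$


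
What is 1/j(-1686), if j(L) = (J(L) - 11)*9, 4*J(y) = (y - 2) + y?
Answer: -2/15381 ≈ -0.00013003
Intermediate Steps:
J(y) = -½ + y/2 (J(y) = ((y - 2) + y)/4 = ((-2 + y) + y)/4 = (-2 + 2*y)/4 = -½ + y/2)
j(L) = -207/2 + 9*L/2 (j(L) = ((-½ + L/2) - 11)*9 = (-23/2 + L/2)*9 = -207/2 + 9*L/2)
1/j(-1686) = 1/(-207/2 + (9/2)*(-1686)) = 1/(-207/2 - 7587) = 1/(-15381/2) = -2/15381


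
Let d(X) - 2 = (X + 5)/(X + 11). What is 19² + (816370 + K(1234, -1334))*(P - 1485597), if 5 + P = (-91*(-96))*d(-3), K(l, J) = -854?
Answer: -1195502417775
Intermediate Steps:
d(X) = 2 + (5 + X)/(11 + X) (d(X) = 2 + (X + 5)/(X + 11) = 2 + (5 + X)/(11 + X))
P = 19651 (P = -5 + (-91*(-96))*(3*(9 - 3)/(11 - 3)) = -5 + 8736*(3*6/8) = -5 + 8736*(3*(⅛)*6) = -5 + 8736*(9/4) = -5 + 19656 = 19651)
19² + (816370 + K(1234, -1334))*(P - 1485597) = 19² + (816370 - 854)*(19651 - 1485597) = 361 + 815516*(-1465946) = 361 - 1195502418136 = -1195502417775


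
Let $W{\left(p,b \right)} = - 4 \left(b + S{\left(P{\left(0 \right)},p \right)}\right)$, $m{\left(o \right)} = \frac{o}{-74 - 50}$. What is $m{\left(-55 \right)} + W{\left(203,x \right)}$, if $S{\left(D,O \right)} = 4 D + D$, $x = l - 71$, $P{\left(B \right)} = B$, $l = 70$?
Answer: $\frac{551}{124} \approx 4.4436$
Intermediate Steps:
$x = -1$ ($x = 70 - 71 = -1$)
$S{\left(D,O \right)} = 5 D$
$m{\left(o \right)} = - \frac{o}{124}$ ($m{\left(o \right)} = \frac{o}{-74 - 50} = \frac{o}{-124} = o \left(- \frac{1}{124}\right) = - \frac{o}{124}$)
$W{\left(p,b \right)} = - 4 b$ ($W{\left(p,b \right)} = - 4 \left(b + 5 \cdot 0\right) = - 4 \left(b + 0\right) = - 4 b$)
$m{\left(-55 \right)} + W{\left(203,x \right)} = \left(- \frac{1}{124}\right) \left(-55\right) - -4 = \frac{55}{124} + 4 = \frac{551}{124}$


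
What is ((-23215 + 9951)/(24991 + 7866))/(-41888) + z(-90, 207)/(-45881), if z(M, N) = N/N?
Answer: -4362207/358787860046 ≈ -1.2158e-5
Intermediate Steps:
z(M, N) = 1
((-23215 + 9951)/(24991 + 7866))/(-41888) + z(-90, 207)/(-45881) = ((-23215 + 9951)/(24991 + 7866))/(-41888) + 1/(-45881) = -13264/32857*(-1/41888) + 1*(-1/45881) = -13264*1/32857*(-1/41888) - 1/45881 = -13264/32857*(-1/41888) - 1/45881 = 829/86019626 - 1/45881 = -4362207/358787860046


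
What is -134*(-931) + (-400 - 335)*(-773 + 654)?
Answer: 212219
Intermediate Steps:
-134*(-931) + (-400 - 335)*(-773 + 654) = 124754 - 735*(-119) = 124754 + 87465 = 212219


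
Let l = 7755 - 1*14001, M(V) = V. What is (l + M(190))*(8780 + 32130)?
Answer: -247750960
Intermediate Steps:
l = -6246 (l = 7755 - 14001 = -6246)
(l + M(190))*(8780 + 32130) = (-6246 + 190)*(8780 + 32130) = -6056*40910 = -247750960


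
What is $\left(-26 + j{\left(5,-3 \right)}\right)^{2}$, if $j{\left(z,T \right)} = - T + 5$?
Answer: $324$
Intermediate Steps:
$j{\left(z,T \right)} = 5 - T$
$\left(-26 + j{\left(5,-3 \right)}\right)^{2} = \left(-26 + \left(5 - -3\right)\right)^{2} = \left(-26 + \left(5 + 3\right)\right)^{2} = \left(-26 + 8\right)^{2} = \left(-18\right)^{2} = 324$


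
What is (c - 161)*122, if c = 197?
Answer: 4392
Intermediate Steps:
(c - 161)*122 = (197 - 161)*122 = 36*122 = 4392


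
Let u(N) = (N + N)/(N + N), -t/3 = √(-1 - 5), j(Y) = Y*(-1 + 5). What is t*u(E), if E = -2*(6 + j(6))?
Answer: -3*I*√6 ≈ -7.3485*I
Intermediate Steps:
j(Y) = 4*Y (j(Y) = Y*4 = 4*Y)
t = -3*I*√6 (t = -3*√(-1 - 5) = -3*I*√6 ≈ -7.3485*I)
E = -60 (E = -2*(6 + 4*6) = -2*(6 + 24) = -2*30 = -60)
u(N) = 1 (u(N) = (2*N)/((2*N)) = (2*N)*(1/(2*N)) = 1)
t*u(E) = -3*I*√6*1 = -3*I*√6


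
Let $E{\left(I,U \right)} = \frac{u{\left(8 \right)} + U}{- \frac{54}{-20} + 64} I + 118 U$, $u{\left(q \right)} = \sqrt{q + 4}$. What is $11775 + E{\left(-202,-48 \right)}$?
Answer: $\frac{4172997}{667} - \frac{4040 \sqrt{3}}{667} \approx 6245.9$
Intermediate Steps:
$u{\left(q \right)} = \sqrt{4 + q}$
$E{\left(I,U \right)} = 118 U + I \left(\frac{10 U}{667} + \frac{20 \sqrt{3}}{667}\right)$ ($E{\left(I,U \right)} = \frac{\sqrt{4 + 8} + U}{- \frac{54}{-20} + 64} I + 118 U = \frac{\sqrt{12} + U}{\left(-54\right) \left(- \frac{1}{20}\right) + 64} I + 118 U = \frac{2 \sqrt{3} + U}{\frac{27}{10} + 64} I + 118 U = \frac{U + 2 \sqrt{3}}{\frac{667}{10}} I + 118 U = \left(U + 2 \sqrt{3}\right) \frac{10}{667} I + 118 U = \left(\frac{10 U}{667} + \frac{20 \sqrt{3}}{667}\right) I + 118 U = I \left(\frac{10 U}{667} + \frac{20 \sqrt{3}}{667}\right) + 118 U = 118 U + I \left(\frac{10 U}{667} + \frac{20 \sqrt{3}}{667}\right)$)
$11775 + E{\left(-202,-48 \right)} = 11775 + \left(118 \left(-48\right) + \frac{10}{667} \left(-202\right) \left(-48\right) + \frac{20}{667} \left(-202\right) \sqrt{3}\right) = 11775 - \left(\frac{3680928}{667} + \frac{4040 \sqrt{3}}{667}\right) = \frac{4172997}{667} - \frac{4040 \sqrt{3}}{667}$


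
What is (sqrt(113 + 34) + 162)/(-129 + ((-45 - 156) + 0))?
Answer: -27/55 - 7*sqrt(3)/330 ≈ -0.52765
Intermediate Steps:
(sqrt(113 + 34) + 162)/(-129 + ((-45 - 156) + 0)) = (sqrt(147) + 162)/(-129 + (-201 + 0)) = (7*sqrt(3) + 162)/(-129 - 201) = (162 + 7*sqrt(3))/(-330) = (162 + 7*sqrt(3))*(-1/330) = -27/55 - 7*sqrt(3)/330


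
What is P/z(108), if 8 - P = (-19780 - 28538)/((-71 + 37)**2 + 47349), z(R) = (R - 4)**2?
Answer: 1291/1552160 ≈ 0.00083174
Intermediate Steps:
z(R) = (-4 + R)**2
P = 436358/48505 (P = 8 - (-19780 - 28538)/((-71 + 37)**2 + 47349) = 8 - (-48318)/((-34)**2 + 47349) = 8 - (-48318)/(1156 + 47349) = 8 - (-48318)/48505 = 8 - 1*(-48318/48505) = 8 + 48318/48505 = 436358/48505 ≈ 8.9961)
P/z(108) = 436358/(48505*((-4 + 108)**2)) = 436358/(48505*(104**2)) = (436358/48505)/10816 = (436358/48505)*(1/10816) = 1291/1552160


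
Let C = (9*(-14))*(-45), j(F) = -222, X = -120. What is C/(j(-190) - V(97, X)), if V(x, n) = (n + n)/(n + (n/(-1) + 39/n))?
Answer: -12285/2081 ≈ -5.9034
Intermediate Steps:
C = 5670 (C = -126*(-45) = 5670)
V(x, n) = 2*n²/39 (V(x, n) = (2*n)/(n + (n*(-1) + 39/n)) = (2*n)/(n + (-n + 39/n)) = (2*n)/((39/n)) = (2*n)*(n/39) = 2*n²/39)
C/(j(-190) - V(97, X)) = 5670/(-222 - 2*(-120)²/39) = 5670/(-222 - 2*14400/39) = 5670/(-222 - 1*9600/13) = 5670/(-222 - 9600/13) = 5670/(-12486/13) = 5670*(-13/12486) = -12285/2081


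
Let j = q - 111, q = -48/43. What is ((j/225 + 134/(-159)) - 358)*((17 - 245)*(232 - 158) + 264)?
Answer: 340023173856/56975 ≈ 5.9679e+6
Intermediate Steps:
q = -48/43 (q = -48*1/43 = -48/43 ≈ -1.1163)
j = -4821/43 (j = -48/43 - 111 = -4821/43 ≈ -112.12)
((j/225 + 134/(-159)) - 358)*((17 - 245)*(232 - 158) + 264) = ((-4821/43/225 + 134/(-159)) - 358)*((17 - 245)*(232 - 158) + 264) = ((-4821/43*1/225 + 134*(-1/159)) - 358)*(-228*74 + 264) = ((-1607/3225 - 134/159) - 358)*(-16872 + 264) = (-76407/56975 - 358)*(-16608) = -20473457/56975*(-16608) = 340023173856/56975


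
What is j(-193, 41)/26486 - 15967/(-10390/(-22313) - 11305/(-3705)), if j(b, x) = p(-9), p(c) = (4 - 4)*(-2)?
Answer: -13894595169/3060457 ≈ -4540.0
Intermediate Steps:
p(c) = 0 (p(c) = 0*(-2) = 0)
j(b, x) = 0
j(-193, 41)/26486 - 15967/(-10390/(-22313) - 11305/(-3705)) = 0/26486 - 15967/(-10390/(-22313) - 11305/(-3705)) = 0*(1/26486) - 15967/(-10390*(-1/22313) - 11305*(-1/3705)) = 0 - 15967/(10390/22313 + 119/39) = 0 - 15967/3060457/870207 = 0 - 15967*870207/3060457 = 0 - 13894595169/3060457 = -13894595169/3060457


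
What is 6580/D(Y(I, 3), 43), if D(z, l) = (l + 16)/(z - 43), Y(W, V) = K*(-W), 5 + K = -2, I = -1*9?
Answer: -697480/59 ≈ -11822.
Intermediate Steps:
I = -9
K = -7 (K = -5 - 2 = -7)
Y(W, V) = 7*W (Y(W, V) = -(-7)*W = 7*W)
D(z, l) = (16 + l)/(-43 + z)
6580/D(Y(I, 3), 43) = 6580/(((16 + 43)/(-43 + 7*(-9)))) = 6580/((59/(-43 - 63))) = 6580/((59/(-106))) = 6580/((-1/106*59)) = 6580/(-59/106) = 6580*(-106/59) = -697480/59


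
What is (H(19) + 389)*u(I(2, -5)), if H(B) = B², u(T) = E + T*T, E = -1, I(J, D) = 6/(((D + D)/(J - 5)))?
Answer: 1680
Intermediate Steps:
I(J, D) = 3*(-5 + J)/D (I(J, D) = 6/(((2*D)/(-5 + J))) = 6/((2*D/(-5 + J))) = 6*((-5 + J)/(2*D)) = 3*(-5 + J)/D)
u(T) = -1 + T² (u(T) = -1 + T*T = -1 + T²)
(H(19) + 389)*u(I(2, -5)) = (19² + 389)*(-1 + (3*(-5 + 2)/(-5))²) = (361 + 389)*(-1 + (3*(-⅕)*(-3))²) = 750*(-1 + (9/5)²) = 750*(-1 + 81/25) = 750*(56/25) = 1680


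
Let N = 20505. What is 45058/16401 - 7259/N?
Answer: 268286477/112100835 ≈ 2.3933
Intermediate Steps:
45058/16401 - 7259/N = 45058/16401 - 7259/20505 = 268286477/112100835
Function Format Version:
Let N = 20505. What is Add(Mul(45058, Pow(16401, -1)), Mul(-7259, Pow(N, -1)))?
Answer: Rational(268286477, 112100835) ≈ 2.3933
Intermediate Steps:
Add(Mul(45058, Pow(16401, -1)), Mul(-7259, Pow(N, -1))) = Add(Mul(45058, Pow(16401, -1)), Mul(-7259, Pow(20505, -1))) = Add(Mul(45058, Rational(1, 16401)), Mul(-7259, Rational(1, 20505))) = Add(Rational(45058, 16401), Rational(-7259, 20505)) = Rational(268286477, 112100835)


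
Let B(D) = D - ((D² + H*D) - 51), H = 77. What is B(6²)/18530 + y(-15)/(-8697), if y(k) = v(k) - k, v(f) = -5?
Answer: -34808057/161155410 ≈ -0.21599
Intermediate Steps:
B(D) = 51 - D² - 76*D (B(D) = D - ((D² + 77*D) - 51) = D - (-51 + D² + 77*D) = D + (51 - D² - 77*D) = 51 - D² - 76*D)
y(k) = -5 - k
B(6²)/18530 + y(-15)/(-8697) = (51 - (6²)² - 76*6²)/18530 + (-5 - 1*(-15))/(-8697) = (51 - 1*36² - 76*36)*(1/18530) + (-5 + 15)*(-1/8697) = (51 - 1*1296 - 2736)*(1/18530) + 10*(-1/8697) = (51 - 1296 - 2736)*(1/18530) - 10/8697 = -3981*1/18530 - 10/8697 = -3981/18530 - 10/8697 = -34808057/161155410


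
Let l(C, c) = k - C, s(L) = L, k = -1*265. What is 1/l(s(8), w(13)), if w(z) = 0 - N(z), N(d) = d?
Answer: -1/273 ≈ -0.0036630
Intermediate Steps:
k = -265
w(z) = -z (w(z) = 0 - z = -z)
l(C, c) = -265 - C
1/l(s(8), w(13)) = 1/(-265 - 1*8) = 1/(-265 - 8) = 1/(-273) = -1/273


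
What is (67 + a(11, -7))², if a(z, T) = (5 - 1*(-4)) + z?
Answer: 7569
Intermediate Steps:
a(z, T) = 9 + z (a(z, T) = (5 + 4) + z = 9 + z)
(67 + a(11, -7))² = (67 + (9 + 11))² = (67 + 20)² = 87² = 7569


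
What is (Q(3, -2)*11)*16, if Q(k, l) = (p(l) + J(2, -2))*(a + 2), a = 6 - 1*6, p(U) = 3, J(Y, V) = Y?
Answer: 1760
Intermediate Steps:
a = 0 (a = 6 - 6 = 0)
Q(k, l) = 10 (Q(k, l) = (3 + 2)*(0 + 2) = 5*2 = 10)
(Q(3, -2)*11)*16 = (10*11)*16 = 110*16 = 1760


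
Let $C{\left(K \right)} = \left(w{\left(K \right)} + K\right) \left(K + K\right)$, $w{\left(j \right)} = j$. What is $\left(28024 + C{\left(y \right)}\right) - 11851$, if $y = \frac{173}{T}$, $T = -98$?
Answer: $\frac{38861302}{2401} \approx 16185.0$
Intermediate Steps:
$y = - \frac{173}{98}$ ($y = \frac{173}{-98} = 173 \left(- \frac{1}{98}\right) = - \frac{173}{98} \approx -1.7653$)
$C{\left(K \right)} = 4 K^{2}$ ($C{\left(K \right)} = \left(K + K\right) \left(K + K\right) = 2 K 2 K = 4 K^{2}$)
$\left(28024 + C{\left(y \right)}\right) - 11851 = \left(28024 + 4 \left(- \frac{173}{98}\right)^{2}\right) - 11851 = \left(28024 + 4 \cdot \frac{29929}{9604}\right) - 11851 = \left(28024 + \frac{29929}{2401}\right) - 11851 = \frac{67315553}{2401} - 11851 = \frac{38861302}{2401}$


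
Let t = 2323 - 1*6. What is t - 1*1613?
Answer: 704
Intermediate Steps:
t = 2317 (t = 2323 - 6 = 2317)
t - 1*1613 = 2317 - 1*1613 = 2317 - 1613 = 704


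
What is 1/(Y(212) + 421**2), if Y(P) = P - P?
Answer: 1/177241 ≈ 5.6420e-6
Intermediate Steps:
Y(P) = 0
1/(Y(212) + 421**2) = 1/(0 + 421**2) = 1/(0 + 177241) = 1/177241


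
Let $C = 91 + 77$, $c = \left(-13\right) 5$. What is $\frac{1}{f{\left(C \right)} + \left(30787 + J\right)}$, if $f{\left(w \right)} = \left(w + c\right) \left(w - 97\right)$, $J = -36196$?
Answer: $\frac{1}{1904} \approx 0.00052521$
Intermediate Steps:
$c = -65$
$C = 168$
$f{\left(w \right)} = \left(-97 + w\right) \left(-65 + w\right)$ ($f{\left(w \right)} = \left(w - 65\right) \left(w - 97\right) = \left(-65 + w\right) \left(-97 + w\right) = \left(-97 + w\right) \left(-65 + w\right)$)
$\frac{1}{f{\left(C \right)} + \left(30787 + J\right)} = \frac{1}{\left(6305 + 168^{2} - 27216\right) + \left(30787 - 36196\right)} = \frac{1}{\left(6305 + 28224 - 27216\right) - 5409} = \frac{1}{7313 - 5409} = \frac{1}{1904}$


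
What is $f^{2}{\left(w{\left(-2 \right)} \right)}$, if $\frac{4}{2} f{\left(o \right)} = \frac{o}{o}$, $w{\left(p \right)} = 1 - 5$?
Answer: $\frac{1}{4} \approx 0.25$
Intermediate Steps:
$w{\left(p \right)} = -4$
$f{\left(o \right)} = \frac{1}{2}$ ($f{\left(o \right)} = \frac{o \frac{1}{o}}{2} = \frac{1}{2} \cdot 1 = \frac{1}{2}$)
$f^{2}{\left(w{\left(-2 \right)} \right)} = \left(\frac{1}{2}\right)^{2} = \frac{1}{4}$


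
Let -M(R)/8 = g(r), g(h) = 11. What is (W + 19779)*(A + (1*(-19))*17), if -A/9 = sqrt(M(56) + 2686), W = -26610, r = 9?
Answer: 2206413 + 61479*sqrt(2598) ≈ 5.3400e+6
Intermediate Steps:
M(R) = -88 (M(R) = -8*11 = -88)
A = -9*sqrt(2598) (A = -9*sqrt(-88 + 2686) = -9*sqrt(2598) ≈ -458.74)
(W + 19779)*(A + (1*(-19))*17) = (-26610 + 19779)*(-9*sqrt(2598) + (1*(-19))*17) = -6831*(-9*sqrt(2598) - 19*17) = -6831*(-9*sqrt(2598) - 323) = -6831*(-323 - 9*sqrt(2598)) = 2206413 + 61479*sqrt(2598)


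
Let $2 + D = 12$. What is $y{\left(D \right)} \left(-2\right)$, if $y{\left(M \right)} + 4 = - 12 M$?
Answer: $248$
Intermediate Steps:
$D = 10$ ($D = -2 + 12 = 10$)
$y{\left(M \right)} = -4 - 12 M$
$y{\left(D \right)} \left(-2\right) = \left(-4 - 120\right) \left(-2\right) = \left(-124\right) \left(-2\right) = 248$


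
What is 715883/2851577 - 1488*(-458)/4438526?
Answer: 2560413220133/6328399327751 ≈ 0.40459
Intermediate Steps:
715883/2851577 - 1488*(-458)/4438526 = 715883*(1/2851577) + 681504*(1/4438526) = 715883/2851577 + 340752/2219263 = 2560413220133/6328399327751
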